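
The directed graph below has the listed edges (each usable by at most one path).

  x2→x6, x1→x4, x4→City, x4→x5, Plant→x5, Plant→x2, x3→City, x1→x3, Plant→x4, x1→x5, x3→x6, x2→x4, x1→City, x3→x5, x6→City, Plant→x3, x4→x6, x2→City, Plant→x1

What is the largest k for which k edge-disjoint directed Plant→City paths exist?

4

Assign every edge capacity 1; by Menger, the answer equals the max flow.
Path Plant→x1→City (+1); total 1.
Path Plant→x2→City (+1); total 2.
Path Plant→x3→City (+1); total 3.
Path Plant→x4→City (+1); total 4.
No residual Plant→City path; max flow = 4.
Certifying cut of size 4: {Plant→x1, Plant→x2, Plant→x3, Plant→x4}.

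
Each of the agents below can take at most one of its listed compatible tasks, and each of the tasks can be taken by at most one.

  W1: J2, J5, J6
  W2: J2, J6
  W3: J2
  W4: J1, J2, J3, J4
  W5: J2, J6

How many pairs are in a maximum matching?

4

Unit-capacity flow: source→left, listed edges, right→sink; max matching = max flow.
Augmenting path W1→J2 (+1); matched 1.
Augmenting path W2→J6 (+1); matched 2.
Augmenting path W4→J1 (+1); matched 3.
Augmenting path W3→J2→W1→J5 (+1); matched 4.
No augmenting path remains; maximum matching = 4.
König certificate: {W1, W4, J2, J6} is a vertex cover of size 4 (every listed pair touches it), so no matching can be larger.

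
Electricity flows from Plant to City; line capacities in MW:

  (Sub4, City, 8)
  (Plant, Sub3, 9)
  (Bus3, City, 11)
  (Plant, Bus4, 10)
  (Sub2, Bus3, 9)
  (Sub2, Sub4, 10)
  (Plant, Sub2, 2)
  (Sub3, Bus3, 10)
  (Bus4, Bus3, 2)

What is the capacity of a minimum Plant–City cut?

13

Augment Plant→Bus4→Bus3→City: bottleneck 2, flow now 2.
Augment Plant→Sub3→Bus3→City: bottleneck 9, flow now 11.
Augment Plant→Sub2→Sub4→City: bottleneck 2, flow now 13.
No augmenting path remains; maximum flow = 13.
By max-flow min-cut, the minimum cut capacity equals the max flow.
In the residual graph, reachable from Plant: {Plant, Bus4}.
Min-cut edges: Plant→Sub3 (9), Plant→Sub2 (2), Bus4→Bus3 (2); capacity 9 + 2 + 2 = 13.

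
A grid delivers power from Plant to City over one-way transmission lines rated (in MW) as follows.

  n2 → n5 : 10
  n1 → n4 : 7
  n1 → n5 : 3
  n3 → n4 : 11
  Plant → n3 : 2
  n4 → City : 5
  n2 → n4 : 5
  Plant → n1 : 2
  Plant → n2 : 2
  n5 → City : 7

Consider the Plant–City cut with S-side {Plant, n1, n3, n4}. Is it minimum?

No — its capacity is 10, but the minimum cut has capacity 6.

Given cut capacity: 2 + 3 + 5 = 10.
Augment Plant→n1→n4→City: bottleneck 2, flow now 2.
Augment Plant→n2→n4→City: bottleneck 2, flow now 4.
Augment Plant→n3→n4→City: bottleneck 1, flow now 5.
Augment Plant→n3→n4→n1→n5→City: bottleneck 1, flow now 6. (uses reverse residual edge)
No augmenting path remains; maximum flow = 6.
In the residual graph, reachable from Plant: {Plant}.
Min-cut edges: Plant→n1 (2), Plant→n2 (2), Plant→n3 (2); capacity 2 + 2 + 2 = 6.
Cut capacity 10 exceeds the max flow 6, so it is not minimum.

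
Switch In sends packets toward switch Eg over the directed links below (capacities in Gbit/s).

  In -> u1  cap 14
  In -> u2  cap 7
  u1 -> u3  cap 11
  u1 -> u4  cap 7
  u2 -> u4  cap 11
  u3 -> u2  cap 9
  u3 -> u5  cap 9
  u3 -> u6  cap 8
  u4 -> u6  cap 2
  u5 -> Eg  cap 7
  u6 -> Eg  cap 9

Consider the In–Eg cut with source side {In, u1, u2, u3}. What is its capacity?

35

Edges leaving {In, u1, u2, u3}: u1→u4 (7), u2→u4 (11), u3→u5 (9), u3→u6 (8).
Cut capacity = 7 + 11 + 9 + 8 = 35.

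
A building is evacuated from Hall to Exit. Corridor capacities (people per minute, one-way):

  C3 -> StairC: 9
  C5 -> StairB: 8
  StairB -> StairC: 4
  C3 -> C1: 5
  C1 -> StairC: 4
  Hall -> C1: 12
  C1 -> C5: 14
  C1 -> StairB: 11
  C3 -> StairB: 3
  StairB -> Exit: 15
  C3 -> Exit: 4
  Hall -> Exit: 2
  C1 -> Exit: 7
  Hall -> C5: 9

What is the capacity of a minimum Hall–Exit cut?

22

Augment Hall→Exit: bottleneck 2, flow now 2.
Augment Hall→C1→Exit: bottleneck 7, flow now 9.
Augment Hall→C1→StairB→Exit: bottleneck 5, flow now 14.
Augment Hall→C5→StairB→Exit: bottleneck 8, flow now 22.
No augmenting path remains; maximum flow = 22.
By max-flow min-cut, the minimum cut capacity equals the max flow.
In the residual graph, reachable from Hall: {Hall, C5}.
Min-cut edges: Hall→C1 (12), Hall→Exit (2), C5→StairB (8); capacity 12 + 2 + 8 = 22.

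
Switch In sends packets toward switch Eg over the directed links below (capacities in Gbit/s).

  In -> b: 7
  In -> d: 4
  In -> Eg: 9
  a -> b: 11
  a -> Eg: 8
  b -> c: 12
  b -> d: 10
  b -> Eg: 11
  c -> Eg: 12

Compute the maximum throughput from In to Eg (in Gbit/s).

16

Augment In→Eg: bottleneck 9, flow now 9.
Augment In→b→Eg: bottleneck 7, flow now 16.
No augmenting path remains; maximum flow = 16.
In the residual graph, reachable from In: {In, d}.
Min-cut edges: In→b (7), In→Eg (9); capacity 7 + 9 = 16.
This cut is saturated, so no flow can exceed 16.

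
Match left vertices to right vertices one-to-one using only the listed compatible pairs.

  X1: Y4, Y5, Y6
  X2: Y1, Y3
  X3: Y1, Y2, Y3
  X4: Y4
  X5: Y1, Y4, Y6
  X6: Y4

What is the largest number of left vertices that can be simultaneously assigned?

5

Unit-capacity flow: source→left, listed edges, right→sink; max matching = max flow.
Augmenting path X1→Y4 (+1); matched 1.
Augmenting path X2→Y1 (+1); matched 2.
Augmenting path X3→Y2 (+1); matched 3.
Augmenting path X5→Y6 (+1); matched 4.
Augmenting path X4→Y4→X1→Y5 (+1); matched 5.
No augmenting path remains; maximum matching = 5.
König certificate: {X1, X2, X3, X5, Y4} is a vertex cover of size 5 (every listed pair touches it), so no matching can be larger.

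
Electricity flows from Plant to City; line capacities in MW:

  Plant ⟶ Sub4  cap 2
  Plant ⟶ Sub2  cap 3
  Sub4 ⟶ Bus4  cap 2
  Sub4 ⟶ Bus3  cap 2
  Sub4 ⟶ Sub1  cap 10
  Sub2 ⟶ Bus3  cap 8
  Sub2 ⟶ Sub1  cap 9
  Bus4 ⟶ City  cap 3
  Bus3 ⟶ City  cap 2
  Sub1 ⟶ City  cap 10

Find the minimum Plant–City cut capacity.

5

Augment Plant→Sub4→Bus4→City: bottleneck 2, flow now 2.
Augment Plant→Sub2→Bus3→City: bottleneck 2, flow now 4.
Augment Plant→Sub2→Sub1→City: bottleneck 1, flow now 5.
No augmenting path remains; maximum flow = 5.
By max-flow min-cut, the minimum cut capacity equals the max flow.
In the residual graph, reachable from Plant: {Plant}.
Min-cut edges: Plant→Sub4 (2), Plant→Sub2 (3); capacity 2 + 3 = 5.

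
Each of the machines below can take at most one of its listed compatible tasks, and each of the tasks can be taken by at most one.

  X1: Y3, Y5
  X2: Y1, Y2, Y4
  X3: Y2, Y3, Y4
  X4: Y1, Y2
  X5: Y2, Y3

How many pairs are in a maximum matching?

Unit-capacity flow: source→left, listed edges, right→sink; max matching = max flow.
Augmenting path X1→Y3 (+1); matched 1.
Augmenting path X2→Y1 (+1); matched 2.
Augmenting path X3→Y2 (+1); matched 3.
Augmenting path X4→Y1→X2→Y4 (+1); matched 4.
Augmenting path X5→Y3→X1→Y5 (+1); matched 5.
No augmenting path remains; maximum matching = 5.
König certificate: {X1, X2, X3, X4, X5} is a vertex cover of size 5 (every listed pair touches it), so no matching can be larger.

5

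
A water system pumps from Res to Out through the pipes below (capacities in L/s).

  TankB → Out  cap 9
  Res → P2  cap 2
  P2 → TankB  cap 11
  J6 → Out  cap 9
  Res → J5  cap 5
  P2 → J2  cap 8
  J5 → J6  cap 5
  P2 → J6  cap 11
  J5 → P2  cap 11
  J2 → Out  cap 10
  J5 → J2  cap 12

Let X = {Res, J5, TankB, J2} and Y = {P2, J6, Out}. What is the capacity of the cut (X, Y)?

37

Edges leaving {Res, J5, TankB, J2}: Res→P2 (2), J5→P2 (11), J5→J6 (5), TankB→Out (9), J2→Out (10).
Cut capacity = 2 + 11 + 5 + 9 + 10 = 37.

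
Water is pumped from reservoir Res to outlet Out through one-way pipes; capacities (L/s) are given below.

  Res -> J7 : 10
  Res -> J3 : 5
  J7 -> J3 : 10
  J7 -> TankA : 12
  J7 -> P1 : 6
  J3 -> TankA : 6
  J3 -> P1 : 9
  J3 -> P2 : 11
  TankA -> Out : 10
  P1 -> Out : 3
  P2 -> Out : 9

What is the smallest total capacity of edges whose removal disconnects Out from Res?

15

Augment Res→J7→TankA→Out: bottleneck 10, flow now 10.
Augment Res→J3→P1→Out: bottleneck 3, flow now 13.
Augment Res→J3→P2→Out: bottleneck 2, flow now 15.
No augmenting path remains; maximum flow = 15.
By max-flow min-cut, the minimum cut capacity equals the max flow.
In the residual graph, reachable from Res: {Res}.
Min-cut edges: Res→J7 (10), Res→J3 (5); capacity 10 + 5 = 15.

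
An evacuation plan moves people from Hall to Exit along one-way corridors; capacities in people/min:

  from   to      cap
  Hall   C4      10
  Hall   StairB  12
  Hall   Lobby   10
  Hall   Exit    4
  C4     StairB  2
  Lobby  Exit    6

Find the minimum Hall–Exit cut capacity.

10

Augment Hall→Exit: bottleneck 4, flow now 4.
Augment Hall→Lobby→Exit: bottleneck 6, flow now 10.
No augmenting path remains; maximum flow = 10.
By max-flow min-cut, the minimum cut capacity equals the max flow.
In the residual graph, reachable from Hall: {Hall, C4, StairB, Lobby}.
Min-cut edges: Hall→Exit (4), Lobby→Exit (6); capacity 4 + 6 = 10.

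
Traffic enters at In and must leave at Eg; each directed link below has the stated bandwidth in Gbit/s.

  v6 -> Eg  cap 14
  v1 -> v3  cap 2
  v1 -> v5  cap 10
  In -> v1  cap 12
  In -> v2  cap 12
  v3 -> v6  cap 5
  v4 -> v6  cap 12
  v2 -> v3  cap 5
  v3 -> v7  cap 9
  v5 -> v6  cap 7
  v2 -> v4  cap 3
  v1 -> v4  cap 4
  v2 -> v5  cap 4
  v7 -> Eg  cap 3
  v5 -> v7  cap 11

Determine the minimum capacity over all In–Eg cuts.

17

Augment In→v1→v3→v6→Eg: bottleneck 2, flow now 2.
Augment In→v1→v4→v6→Eg: bottleneck 4, flow now 6.
Augment In→v1→v5→v6→Eg: bottleneck 6, flow now 12.
Augment In→v2→v3→v6→Eg: bottleneck 2, flow now 14.
Augment In→v2→v3→v7→Eg: bottleneck 3, flow now 17.
No augmenting path remains; maximum flow = 17.
By max-flow min-cut, the minimum cut capacity equals the max flow.
In the residual graph, reachable from In: {In, v1, v2, v3, v4, v5, v6, v7}.
Min-cut edges: v6→Eg (14), v7→Eg (3); capacity 14 + 3 = 17.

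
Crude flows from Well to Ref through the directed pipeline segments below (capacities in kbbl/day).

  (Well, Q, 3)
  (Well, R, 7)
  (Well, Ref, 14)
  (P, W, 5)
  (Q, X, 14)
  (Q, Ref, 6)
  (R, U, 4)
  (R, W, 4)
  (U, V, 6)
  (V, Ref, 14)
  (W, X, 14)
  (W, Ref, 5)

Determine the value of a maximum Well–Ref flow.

Augment Well→Ref: bottleneck 14, flow now 14.
Augment Well→Q→Ref: bottleneck 3, flow now 17.
Augment Well→R→W→Ref: bottleneck 4, flow now 21.
Augment Well→R→U→V→Ref: bottleneck 3, flow now 24.
No augmenting path remains; maximum flow = 24.
In the residual graph, reachable from Well: {Well}.
Min-cut edges: Well→Q (3), Well→R (7), Well→Ref (14); capacity 3 + 7 + 14 = 24.
This cut is saturated, so no flow can exceed 24.

24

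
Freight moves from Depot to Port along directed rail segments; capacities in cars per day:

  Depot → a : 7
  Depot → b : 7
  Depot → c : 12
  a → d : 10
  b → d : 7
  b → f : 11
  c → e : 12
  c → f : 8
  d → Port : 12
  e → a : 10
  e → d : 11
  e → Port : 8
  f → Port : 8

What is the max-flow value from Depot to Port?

26

Augment Depot→a→d→Port: bottleneck 7, flow now 7.
Augment Depot→b→d→Port: bottleneck 5, flow now 12.
Augment Depot→b→f→Port: bottleneck 2, flow now 14.
Augment Depot→c→e→Port: bottleneck 8, flow now 22.
Augment Depot→c→f→Port: bottleneck 4, flow now 26.
No augmenting path remains; maximum flow = 26.
In the residual graph, reachable from Depot: {Depot}.
Min-cut edges: Depot→a (7), Depot→b (7), Depot→c (12); capacity 7 + 7 + 12 = 26.
This cut is saturated, so no flow can exceed 26.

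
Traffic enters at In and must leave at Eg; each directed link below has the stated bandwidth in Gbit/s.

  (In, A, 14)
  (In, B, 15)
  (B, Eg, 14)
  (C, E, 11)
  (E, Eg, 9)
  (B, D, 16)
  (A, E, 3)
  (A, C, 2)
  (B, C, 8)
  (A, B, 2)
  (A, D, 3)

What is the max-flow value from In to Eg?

Augment In→B→Eg: bottleneck 14, flow now 14.
Augment In→A→E→Eg: bottleneck 3, flow now 17.
Augment In→A→C→E→Eg: bottleneck 2, flow now 19.
Augment In→B→C→E→Eg: bottleneck 1, flow now 20.
Augment In→A→B→C→E→Eg: bottleneck 2, flow now 22.
No augmenting path remains; maximum flow = 22.
In the residual graph, reachable from In: {In, A, D}.
Min-cut edges: In→B (15), A→B (2), A→C (2), A→E (3); capacity 15 + 2 + 2 + 3 = 22.
This cut is saturated, so no flow can exceed 22.

22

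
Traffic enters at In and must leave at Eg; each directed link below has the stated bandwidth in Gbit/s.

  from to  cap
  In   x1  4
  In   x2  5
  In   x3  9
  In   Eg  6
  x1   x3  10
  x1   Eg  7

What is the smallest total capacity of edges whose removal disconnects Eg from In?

Augment In→Eg: bottleneck 6, flow now 6.
Augment In→x1→Eg: bottleneck 4, flow now 10.
No augmenting path remains; maximum flow = 10.
By max-flow min-cut, the minimum cut capacity equals the max flow.
In the residual graph, reachable from In: {In, x2, x3}.
Min-cut edges: In→x1 (4), In→Eg (6); capacity 4 + 6 = 10.

10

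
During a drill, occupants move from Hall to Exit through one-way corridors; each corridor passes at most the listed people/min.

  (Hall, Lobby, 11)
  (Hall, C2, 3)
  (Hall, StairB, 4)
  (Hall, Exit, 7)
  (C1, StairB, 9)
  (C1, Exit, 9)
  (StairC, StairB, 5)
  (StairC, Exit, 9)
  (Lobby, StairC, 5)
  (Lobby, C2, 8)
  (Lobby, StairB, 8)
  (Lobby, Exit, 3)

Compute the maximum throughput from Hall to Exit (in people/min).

15

Augment Hall→Exit: bottleneck 7, flow now 7.
Augment Hall→Lobby→Exit: bottleneck 3, flow now 10.
Augment Hall→Lobby→StairC→Exit: bottleneck 5, flow now 15.
No augmenting path remains; maximum flow = 15.
In the residual graph, reachable from Hall: {Hall, Lobby, C2, StairB}.
Min-cut edges: Hall→Exit (7), Lobby→StairC (5), Lobby→Exit (3); capacity 7 + 5 + 3 = 15.
This cut is saturated, so no flow can exceed 15.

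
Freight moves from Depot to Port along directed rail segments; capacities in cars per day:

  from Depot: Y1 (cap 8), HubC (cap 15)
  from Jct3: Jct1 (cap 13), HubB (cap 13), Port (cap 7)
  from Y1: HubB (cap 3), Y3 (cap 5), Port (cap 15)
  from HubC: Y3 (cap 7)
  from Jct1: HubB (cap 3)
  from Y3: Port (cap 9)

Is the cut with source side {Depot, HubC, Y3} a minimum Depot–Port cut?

Given cut capacity: 8 + 9 = 17.
Augment Depot→Y1→Port: bottleneck 8, flow now 8.
Augment Depot→HubC→Y3→Port: bottleneck 7, flow now 15.
No augmenting path remains; maximum flow = 15.
In the residual graph, reachable from Depot: {Depot, HubC}.
Min-cut edges: Depot→Y1 (8), HubC→Y3 (7); capacity 8 + 7 = 15.
Cut capacity 17 exceeds the max flow 15, so it is not minimum.

No — its capacity is 17, but the minimum cut has capacity 15.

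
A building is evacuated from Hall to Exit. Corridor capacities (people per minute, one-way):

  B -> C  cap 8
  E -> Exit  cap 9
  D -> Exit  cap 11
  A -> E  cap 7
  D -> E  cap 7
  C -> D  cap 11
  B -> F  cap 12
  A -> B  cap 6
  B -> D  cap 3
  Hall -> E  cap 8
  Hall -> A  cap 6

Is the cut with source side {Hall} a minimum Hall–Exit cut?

Given cut capacity: 6 + 8 = 14.
Augment Hall→E→Exit: bottleneck 8, flow now 8.
Augment Hall→A→E→Exit: bottleneck 1, flow now 9.
Augment Hall→A→B→D→Exit: bottleneck 3, flow now 12.
Augment Hall→A→B→C→D→Exit: bottleneck 2, flow now 14.
No augmenting path remains; maximum flow = 14.
Cut capacity 14 equals the max flow, so it is a minimum cut.

Yes — it is a minimum cut (capacity 14).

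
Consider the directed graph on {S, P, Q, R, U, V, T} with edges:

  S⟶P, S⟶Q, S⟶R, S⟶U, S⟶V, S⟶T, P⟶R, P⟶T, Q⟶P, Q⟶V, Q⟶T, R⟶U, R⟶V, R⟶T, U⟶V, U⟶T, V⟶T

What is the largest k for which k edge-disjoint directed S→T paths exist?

Assign every edge capacity 1; by Menger, the answer equals the max flow.
Path S→T (+1); total 1.
Path S→P→T (+1); total 2.
Path S→Q→T (+1); total 3.
Path S→R→T (+1); total 4.
Path S→U→T (+1); total 5.
Path S→V→T (+1); total 6.
No residual S→T path; max flow = 6.
Certifying cut of size 6: {S→P, S→Q, S→R, S→T, S→U, S→V}.

6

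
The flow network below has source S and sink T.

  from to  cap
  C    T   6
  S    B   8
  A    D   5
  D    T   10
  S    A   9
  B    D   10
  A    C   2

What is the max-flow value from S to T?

12

Augment S→A→C→T: bottleneck 2, flow now 2.
Augment S→A→D→T: bottleneck 5, flow now 7.
Augment S→B→D→T: bottleneck 5, flow now 12.
No augmenting path remains; maximum flow = 12.
In the residual graph, reachable from S: {S, A, B, D}.
Min-cut edges: A→C (2), D→T (10); capacity 2 + 10 = 12.
This cut is saturated, so no flow can exceed 12.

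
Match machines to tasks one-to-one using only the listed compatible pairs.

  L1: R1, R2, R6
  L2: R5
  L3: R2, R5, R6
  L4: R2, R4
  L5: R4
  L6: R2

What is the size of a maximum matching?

Unit-capacity flow: source→left, listed edges, right→sink; max matching = max flow.
Augmenting path L1→R1 (+1); matched 1.
Augmenting path L2→R5 (+1); matched 2.
Augmenting path L3→R2 (+1); matched 3.
Augmenting path L4→R4 (+1); matched 4.
Augmenting path L6→R2→L3→R6 (+1); matched 5.
No augmenting path remains; maximum matching = 5.
König certificate: {L1, L2, L3, R2, R4} is a vertex cover of size 5 (every listed pair touches it), so no matching can be larger.

5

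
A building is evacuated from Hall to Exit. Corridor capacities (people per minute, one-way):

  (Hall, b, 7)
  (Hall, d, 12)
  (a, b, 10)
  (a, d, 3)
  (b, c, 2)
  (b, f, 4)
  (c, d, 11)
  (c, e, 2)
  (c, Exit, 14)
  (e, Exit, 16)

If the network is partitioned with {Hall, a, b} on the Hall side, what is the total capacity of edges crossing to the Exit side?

21

Edges leaving {Hall, a, b}: Hall→d (12), a→d (3), b→c (2), b→f (4).
Cut capacity = 12 + 3 + 2 + 4 = 21.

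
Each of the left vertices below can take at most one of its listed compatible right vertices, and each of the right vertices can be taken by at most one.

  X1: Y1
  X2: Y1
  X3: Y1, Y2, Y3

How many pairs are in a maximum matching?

2

Unit-capacity flow: source→left, listed edges, right→sink; max matching = max flow.
Augmenting path X1→Y1 (+1); matched 1.
Augmenting path X3→Y2 (+1); matched 2.
No augmenting path remains; maximum matching = 2.
König certificate: {X3, Y1} is a vertex cover of size 2 (every listed pair touches it), so no matching can be larger.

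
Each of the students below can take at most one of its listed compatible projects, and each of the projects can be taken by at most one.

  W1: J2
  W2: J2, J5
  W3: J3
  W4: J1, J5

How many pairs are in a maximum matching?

4

Unit-capacity flow: source→left, listed edges, right→sink; max matching = max flow.
Augmenting path W1→J2 (+1); matched 1.
Augmenting path W2→J5 (+1); matched 2.
Augmenting path W3→J3 (+1); matched 3.
Augmenting path W4→J1 (+1); matched 4.
No augmenting path remains; maximum matching = 4.
König certificate: {W1, W2, W3, W4} is a vertex cover of size 4 (every listed pair touches it), so no matching can be larger.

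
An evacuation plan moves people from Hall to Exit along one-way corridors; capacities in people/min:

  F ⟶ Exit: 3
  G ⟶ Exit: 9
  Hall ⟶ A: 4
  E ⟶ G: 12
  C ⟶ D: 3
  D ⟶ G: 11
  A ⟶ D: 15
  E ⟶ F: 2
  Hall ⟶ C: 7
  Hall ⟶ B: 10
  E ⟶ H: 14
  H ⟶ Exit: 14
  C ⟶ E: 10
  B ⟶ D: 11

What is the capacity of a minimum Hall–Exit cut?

Augment Hall→A→D→G→Exit: bottleneck 4, flow now 4.
Augment Hall→B→D→G→Exit: bottleneck 5, flow now 9.
Augment Hall→C→E→F→Exit: bottleneck 2, flow now 11.
Augment Hall→C→E→H→Exit: bottleneck 5, flow now 16.
No augmenting path remains; maximum flow = 16.
By max-flow min-cut, the minimum cut capacity equals the max flow.
In the residual graph, reachable from Hall: {Hall, A, B, D, G}.
Min-cut edges: Hall→C (7), G→Exit (9); capacity 7 + 9 = 16.

16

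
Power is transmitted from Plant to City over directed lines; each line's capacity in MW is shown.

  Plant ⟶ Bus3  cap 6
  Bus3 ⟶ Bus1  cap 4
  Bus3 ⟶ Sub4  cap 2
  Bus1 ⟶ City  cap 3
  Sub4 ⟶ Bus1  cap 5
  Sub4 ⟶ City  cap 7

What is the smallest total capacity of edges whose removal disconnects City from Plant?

5

Augment Plant→Bus3→Bus1→City: bottleneck 3, flow now 3.
Augment Plant→Bus3→Sub4→City: bottleneck 2, flow now 5.
No augmenting path remains; maximum flow = 5.
By max-flow min-cut, the minimum cut capacity equals the max flow.
In the residual graph, reachable from Plant: {Plant, Bus3, Bus1}.
Min-cut edges: Bus3→Sub4 (2), Bus1→City (3); capacity 2 + 3 = 5.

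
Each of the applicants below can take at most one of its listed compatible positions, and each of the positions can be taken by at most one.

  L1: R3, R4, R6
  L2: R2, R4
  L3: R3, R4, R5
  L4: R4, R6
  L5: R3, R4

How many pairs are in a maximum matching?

Unit-capacity flow: source→left, listed edges, right→sink; max matching = max flow.
Augmenting path L1→R3 (+1); matched 1.
Augmenting path L2→R2 (+1); matched 2.
Augmenting path L3→R4 (+1); matched 3.
Augmenting path L4→R6 (+1); matched 4.
Augmenting path L5→R4→L3→R5 (+1); matched 5.
No augmenting path remains; maximum matching = 5.
König certificate: {L1, L2, L3, L4, L5} is a vertex cover of size 5 (every listed pair touches it), so no matching can be larger.

5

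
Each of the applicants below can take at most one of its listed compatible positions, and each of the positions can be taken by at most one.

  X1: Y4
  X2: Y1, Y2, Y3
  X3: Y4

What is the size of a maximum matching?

Unit-capacity flow: source→left, listed edges, right→sink; max matching = max flow.
Augmenting path X1→Y4 (+1); matched 1.
Augmenting path X2→Y1 (+1); matched 2.
No augmenting path remains; maximum matching = 2.
König certificate: {X2, Y4} is a vertex cover of size 2 (every listed pair touches it), so no matching can be larger.

2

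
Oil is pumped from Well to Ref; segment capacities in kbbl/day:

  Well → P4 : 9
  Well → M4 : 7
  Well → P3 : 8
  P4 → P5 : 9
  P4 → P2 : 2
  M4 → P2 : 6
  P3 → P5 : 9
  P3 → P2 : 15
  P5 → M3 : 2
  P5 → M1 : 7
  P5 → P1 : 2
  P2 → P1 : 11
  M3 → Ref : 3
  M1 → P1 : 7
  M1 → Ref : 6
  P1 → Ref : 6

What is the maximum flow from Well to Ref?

14

Augment Well→P4→P5→M3→Ref: bottleneck 2, flow now 2.
Augment Well→P4→P5→M1→Ref: bottleneck 6, flow now 8.
Augment Well→P4→P5→P1→Ref: bottleneck 1, flow now 9.
Augment Well→M4→P2→P1→Ref: bottleneck 5, flow now 14.
No augmenting path remains; maximum flow = 14.
In the residual graph, reachable from Well: {Well, P4, M4, P3, P5, P2, M1, P1}.
Min-cut edges: P5→M3 (2), M1→Ref (6), P1→Ref (6); capacity 2 + 6 + 6 = 14.
This cut is saturated, so no flow can exceed 14.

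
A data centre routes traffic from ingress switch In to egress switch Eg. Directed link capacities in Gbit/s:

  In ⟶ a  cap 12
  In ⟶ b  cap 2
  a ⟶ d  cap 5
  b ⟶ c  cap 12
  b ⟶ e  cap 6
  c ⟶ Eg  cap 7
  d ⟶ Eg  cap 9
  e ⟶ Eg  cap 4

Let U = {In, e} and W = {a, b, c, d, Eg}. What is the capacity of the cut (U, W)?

Edges leaving {In, e}: In→a (12), In→b (2), e→Eg (4).
Cut capacity = 12 + 2 + 4 = 18.

18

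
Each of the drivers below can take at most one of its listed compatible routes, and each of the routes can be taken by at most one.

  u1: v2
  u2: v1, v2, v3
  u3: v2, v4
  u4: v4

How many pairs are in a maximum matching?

3

Unit-capacity flow: source→left, listed edges, right→sink; max matching = max flow.
Augmenting path u1→v2 (+1); matched 1.
Augmenting path u2→v1 (+1); matched 2.
Augmenting path u3→v4 (+1); matched 3.
No augmenting path remains; maximum matching = 3.
König certificate: {u2, v2, v4} is a vertex cover of size 3 (every listed pair touches it), so no matching can be larger.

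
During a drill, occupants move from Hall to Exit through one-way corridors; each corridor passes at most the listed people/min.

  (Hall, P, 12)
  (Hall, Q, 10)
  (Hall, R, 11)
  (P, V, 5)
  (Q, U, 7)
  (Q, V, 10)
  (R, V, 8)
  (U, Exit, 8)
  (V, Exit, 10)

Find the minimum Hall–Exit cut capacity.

Augment Hall→P→V→Exit: bottleneck 5, flow now 5.
Augment Hall→Q→U→Exit: bottleneck 7, flow now 12.
Augment Hall→Q→V→Exit: bottleneck 3, flow now 15.
Augment Hall→R→V→Exit: bottleneck 2, flow now 17.
No augmenting path remains; maximum flow = 17.
By max-flow min-cut, the minimum cut capacity equals the max flow.
In the residual graph, reachable from Hall: {Hall, P, Q, R, V}.
Min-cut edges: Q→U (7), V→Exit (10); capacity 7 + 10 = 17.

17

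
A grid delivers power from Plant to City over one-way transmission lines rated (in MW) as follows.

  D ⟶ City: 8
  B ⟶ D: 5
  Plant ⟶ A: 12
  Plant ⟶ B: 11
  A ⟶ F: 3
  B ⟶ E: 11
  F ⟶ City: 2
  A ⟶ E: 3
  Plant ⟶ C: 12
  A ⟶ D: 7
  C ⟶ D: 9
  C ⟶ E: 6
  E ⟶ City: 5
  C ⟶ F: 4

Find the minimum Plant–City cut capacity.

15

Augment Plant→A→D→City: bottleneck 7, flow now 7.
Augment Plant→A→E→City: bottleneck 3, flow now 10.
Augment Plant→A→F→City: bottleneck 2, flow now 12.
Augment Plant→B→D→City: bottleneck 1, flow now 13.
Augment Plant→B→E→City: bottleneck 2, flow now 15.
No augmenting path remains; maximum flow = 15.
By max-flow min-cut, the minimum cut capacity equals the max flow.
In the residual graph, reachable from Plant: {Plant, A, B, C, D, E, F}.
Min-cut edges: D→City (8), E→City (5), F→City (2); capacity 8 + 5 + 2 = 15.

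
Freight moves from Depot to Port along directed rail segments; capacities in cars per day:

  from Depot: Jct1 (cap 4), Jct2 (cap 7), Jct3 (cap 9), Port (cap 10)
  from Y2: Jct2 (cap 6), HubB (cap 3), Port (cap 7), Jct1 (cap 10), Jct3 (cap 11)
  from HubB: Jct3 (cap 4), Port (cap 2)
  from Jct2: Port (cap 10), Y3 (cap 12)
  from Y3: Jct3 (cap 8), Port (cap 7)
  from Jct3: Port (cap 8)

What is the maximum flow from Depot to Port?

25

Augment Depot→Port: bottleneck 10, flow now 10.
Augment Depot→Jct2→Port: bottleneck 7, flow now 17.
Augment Depot→Jct3→Port: bottleneck 8, flow now 25.
No augmenting path remains; maximum flow = 25.
In the residual graph, reachable from Depot: {Depot, Jct1, Jct3}.
Min-cut edges: Depot→Jct2 (7), Depot→Port (10), Jct3→Port (8); capacity 7 + 10 + 8 = 25.
This cut is saturated, so no flow can exceed 25.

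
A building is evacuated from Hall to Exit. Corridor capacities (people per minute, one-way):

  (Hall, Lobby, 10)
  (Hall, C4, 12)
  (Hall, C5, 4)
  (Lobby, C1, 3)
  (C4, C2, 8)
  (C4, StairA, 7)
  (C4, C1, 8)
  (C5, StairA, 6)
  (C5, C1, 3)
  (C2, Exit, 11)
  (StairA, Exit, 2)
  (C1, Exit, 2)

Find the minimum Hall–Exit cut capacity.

12

Augment Hall→Lobby→C1→Exit: bottleneck 2, flow now 2.
Augment Hall→C4→C2→Exit: bottleneck 8, flow now 10.
Augment Hall→C4→StairA→Exit: bottleneck 2, flow now 12.
No augmenting path remains; maximum flow = 12.
By max-flow min-cut, the minimum cut capacity equals the max flow.
In the residual graph, reachable from Hall: {Hall, Lobby, C4, C5, StairA, C1}.
Min-cut edges: C4→C2 (8), StairA→Exit (2), C1→Exit (2); capacity 8 + 2 + 2 = 12.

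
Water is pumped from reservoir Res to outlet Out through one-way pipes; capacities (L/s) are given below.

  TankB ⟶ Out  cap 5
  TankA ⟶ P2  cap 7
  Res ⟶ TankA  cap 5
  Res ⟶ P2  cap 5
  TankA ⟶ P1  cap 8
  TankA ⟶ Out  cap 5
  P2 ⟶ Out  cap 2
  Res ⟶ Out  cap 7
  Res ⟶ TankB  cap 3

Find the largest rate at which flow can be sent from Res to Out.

17

Augment Res→Out: bottleneck 7, flow now 7.
Augment Res→TankA→Out: bottleneck 5, flow now 12.
Augment Res→P2→Out: bottleneck 2, flow now 14.
Augment Res→TankB→Out: bottleneck 3, flow now 17.
No augmenting path remains; maximum flow = 17.
In the residual graph, reachable from Res: {Res, P2}.
Min-cut edges: Res→TankA (5), Res→TankB (3), Res→Out (7), P2→Out (2); capacity 5 + 3 + 7 + 2 = 17.
This cut is saturated, so no flow can exceed 17.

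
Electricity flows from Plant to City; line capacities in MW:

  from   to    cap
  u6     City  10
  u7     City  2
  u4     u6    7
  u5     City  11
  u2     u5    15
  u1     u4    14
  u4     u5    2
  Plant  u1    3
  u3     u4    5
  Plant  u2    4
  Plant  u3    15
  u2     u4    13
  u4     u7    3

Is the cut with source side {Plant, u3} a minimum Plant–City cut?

Yes — it is a minimum cut (capacity 12).

Given cut capacity: 3 + 4 + 5 = 12.
Augment Plant→u2→u5→City: bottleneck 4, flow now 4.
Augment Plant→u1→u4→u5→City: bottleneck 2, flow now 6.
Augment Plant→u1→u4→u6→City: bottleneck 1, flow now 7.
Augment Plant→u3→u4→u6→City: bottleneck 5, flow now 12.
No augmenting path remains; maximum flow = 12.
Cut capacity 12 equals the max flow, so it is a minimum cut.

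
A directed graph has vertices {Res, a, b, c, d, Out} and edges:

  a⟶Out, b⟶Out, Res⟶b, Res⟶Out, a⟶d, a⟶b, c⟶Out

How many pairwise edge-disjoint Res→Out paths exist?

Assign every edge capacity 1; by Menger, the answer equals the max flow.
Path Res→Out (+1); total 1.
Path Res→b→Out (+1); total 2.
No residual Res→Out path; max flow = 2.
Certifying cut of size 2: {Res→Out, Res→b}.

2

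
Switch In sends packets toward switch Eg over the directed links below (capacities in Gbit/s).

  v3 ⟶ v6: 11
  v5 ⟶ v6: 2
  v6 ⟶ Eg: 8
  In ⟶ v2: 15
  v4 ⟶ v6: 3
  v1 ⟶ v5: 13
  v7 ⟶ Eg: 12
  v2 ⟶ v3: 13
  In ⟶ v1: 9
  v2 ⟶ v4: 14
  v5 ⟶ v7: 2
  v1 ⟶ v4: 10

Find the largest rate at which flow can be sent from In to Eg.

10

Augment In→v1→v4→v6→Eg: bottleneck 3, flow now 3.
Augment In→v1→v5→v6→Eg: bottleneck 2, flow now 5.
Augment In→v1→v5→v7→Eg: bottleneck 2, flow now 7.
Augment In→v2→v3→v6→Eg: bottleneck 3, flow now 10.
No augmenting path remains; maximum flow = 10.
In the residual graph, reachable from In: {In, v1, v2, v3, v4, v5, v6}.
Min-cut edges: v5→v7 (2), v6→Eg (8); capacity 2 + 8 = 10.
This cut is saturated, so no flow can exceed 10.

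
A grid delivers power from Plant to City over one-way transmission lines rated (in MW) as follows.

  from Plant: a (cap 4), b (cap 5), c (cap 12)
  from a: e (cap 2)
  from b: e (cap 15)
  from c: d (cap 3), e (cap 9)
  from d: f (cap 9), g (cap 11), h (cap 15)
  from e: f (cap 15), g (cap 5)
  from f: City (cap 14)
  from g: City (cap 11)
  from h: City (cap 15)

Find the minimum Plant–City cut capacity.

Augment Plant→a→e→f→City: bottleneck 2, flow now 2.
Augment Plant→b→e→f→City: bottleneck 5, flow now 7.
Augment Plant→c→d→f→City: bottleneck 3, flow now 10.
Augment Plant→c→e→f→City: bottleneck 4, flow now 14.
Augment Plant→c→e→g→City: bottleneck 5, flow now 19.
No augmenting path remains; maximum flow = 19.
By max-flow min-cut, the minimum cut capacity equals the max flow.
In the residual graph, reachable from Plant: {Plant, a}.
Min-cut edges: Plant→b (5), Plant→c (12), a→e (2); capacity 5 + 12 + 2 = 19.

19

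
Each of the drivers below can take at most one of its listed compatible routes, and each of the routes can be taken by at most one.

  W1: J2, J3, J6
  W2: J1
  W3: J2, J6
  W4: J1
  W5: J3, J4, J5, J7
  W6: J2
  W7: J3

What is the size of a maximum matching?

5

Unit-capacity flow: source→left, listed edges, right→sink; max matching = max flow.
Augmenting path W1→J2 (+1); matched 1.
Augmenting path W2→J1 (+1); matched 2.
Augmenting path W3→J6 (+1); matched 3.
Augmenting path W5→J3 (+1); matched 4.
Augmenting path W7→J3→W5→J4 (+1); matched 5.
No augmenting path remains; maximum matching = 5.
König certificate: {W5, J1, J2, J3, J6} is a vertex cover of size 5 (every listed pair touches it), so no matching can be larger.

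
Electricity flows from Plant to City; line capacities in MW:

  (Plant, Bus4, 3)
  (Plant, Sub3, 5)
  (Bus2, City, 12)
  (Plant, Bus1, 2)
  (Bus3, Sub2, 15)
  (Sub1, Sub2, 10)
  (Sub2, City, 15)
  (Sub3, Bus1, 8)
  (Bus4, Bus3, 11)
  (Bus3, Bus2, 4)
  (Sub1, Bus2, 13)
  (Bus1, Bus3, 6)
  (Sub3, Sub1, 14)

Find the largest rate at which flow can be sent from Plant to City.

10

Augment Plant→Bus4→Bus3→Bus2→City: bottleneck 3, flow now 3.
Augment Plant→Bus1→Bus3→Bus2→City: bottleneck 1, flow now 4.
Augment Plant→Bus1→Bus3→Sub2→City: bottleneck 1, flow now 5.
Augment Plant→Sub3→Sub1→Bus2→City: bottleneck 5, flow now 10.
No augmenting path remains; maximum flow = 10.
In the residual graph, reachable from Plant: {Plant}.
Min-cut edges: Plant→Bus4 (3), Plant→Bus1 (2), Plant→Sub3 (5); capacity 3 + 2 + 5 = 10.
This cut is saturated, so no flow can exceed 10.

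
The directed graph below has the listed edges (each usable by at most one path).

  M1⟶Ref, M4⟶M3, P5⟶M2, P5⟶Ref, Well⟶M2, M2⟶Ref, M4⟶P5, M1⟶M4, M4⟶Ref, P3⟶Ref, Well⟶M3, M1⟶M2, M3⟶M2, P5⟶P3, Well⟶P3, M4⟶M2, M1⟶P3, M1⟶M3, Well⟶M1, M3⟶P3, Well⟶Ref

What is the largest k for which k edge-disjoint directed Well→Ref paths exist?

Assign every edge capacity 1; by Menger, the answer equals the max flow.
Path Well→Ref (+1); total 1.
Path Well→M1→Ref (+1); total 2.
Path Well→M2→Ref (+1); total 3.
Path Well→P3→Ref (+1); total 4.
No residual Well→Ref path; max flow = 4.
Certifying cut of size 4: {M2→Ref, P3→Ref, Well→M1, Well→Ref}.

4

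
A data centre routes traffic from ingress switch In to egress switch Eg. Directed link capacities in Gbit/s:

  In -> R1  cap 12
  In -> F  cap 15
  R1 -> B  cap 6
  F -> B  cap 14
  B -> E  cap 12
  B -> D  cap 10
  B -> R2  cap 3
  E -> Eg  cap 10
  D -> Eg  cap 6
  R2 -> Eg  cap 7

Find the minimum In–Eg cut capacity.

19

Augment In→R1→B→E→Eg: bottleneck 6, flow now 6.
Augment In→F→B→E→Eg: bottleneck 4, flow now 10.
Augment In→F→B→D→Eg: bottleneck 6, flow now 16.
Augment In→F→B→R2→Eg: bottleneck 3, flow now 19.
No augmenting path remains; maximum flow = 19.
By max-flow min-cut, the minimum cut capacity equals the max flow.
In the residual graph, reachable from In: {In, R1, F, B, E, D}.
Min-cut edges: B→R2 (3), E→Eg (10), D→Eg (6); capacity 3 + 10 + 6 = 19.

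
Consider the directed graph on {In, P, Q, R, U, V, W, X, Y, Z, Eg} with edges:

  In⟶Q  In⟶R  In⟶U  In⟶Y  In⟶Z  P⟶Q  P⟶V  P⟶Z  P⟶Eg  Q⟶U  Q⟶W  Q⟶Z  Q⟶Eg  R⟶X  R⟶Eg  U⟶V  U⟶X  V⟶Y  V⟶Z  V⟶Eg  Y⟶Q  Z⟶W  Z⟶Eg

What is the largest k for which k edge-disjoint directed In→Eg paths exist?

4

Assign every edge capacity 1; by Menger, the answer equals the max flow.
Path In→Q→Eg (+1); total 1.
Path In→R→Eg (+1); total 2.
Path In→Z→Eg (+1); total 3.
Path In→U→V→Eg (+1); total 4.
No residual In→Eg path; max flow = 4.
Certifying cut of size 4: {In→R, Q→Eg, U→V, Z→Eg}.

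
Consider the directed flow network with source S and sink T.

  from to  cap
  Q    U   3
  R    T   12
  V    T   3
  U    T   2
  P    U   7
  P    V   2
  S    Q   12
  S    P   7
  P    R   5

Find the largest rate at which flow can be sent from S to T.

Augment S→P→R→T: bottleneck 5, flow now 5.
Augment S→P→U→T: bottleneck 2, flow now 7.
Augment S→Q→U→P→V→T: bottleneck 2, flow now 9. (uses reverse residual edge)
No augmenting path remains; maximum flow = 9.
In the residual graph, reachable from S: {S, Q, U}.
Min-cut edges: S→P (7), U→T (2); capacity 7 + 2 = 9.
This cut is saturated, so no flow can exceed 9.

9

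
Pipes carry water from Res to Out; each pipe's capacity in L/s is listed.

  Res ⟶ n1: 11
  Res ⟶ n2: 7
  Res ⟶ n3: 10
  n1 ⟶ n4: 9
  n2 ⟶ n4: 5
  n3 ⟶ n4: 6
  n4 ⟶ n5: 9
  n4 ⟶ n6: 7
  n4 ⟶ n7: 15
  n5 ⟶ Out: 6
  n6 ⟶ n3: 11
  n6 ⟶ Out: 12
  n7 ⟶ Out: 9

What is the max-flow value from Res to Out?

20

Augment Res→n1→n4→n5→Out: bottleneck 6, flow now 6.
Augment Res→n1→n4→n6→Out: bottleneck 3, flow now 9.
Augment Res→n2→n4→n6→Out: bottleneck 4, flow now 13.
Augment Res→n2→n4→n7→Out: bottleneck 1, flow now 14.
Augment Res→n3→n4→n7→Out: bottleneck 6, flow now 20.
No augmenting path remains; maximum flow = 20.
In the residual graph, reachable from Res: {Res, n1, n2, n3}.
Min-cut edges: n1→n4 (9), n2→n4 (5), n3→n4 (6); capacity 9 + 5 + 6 = 20.
This cut is saturated, so no flow can exceed 20.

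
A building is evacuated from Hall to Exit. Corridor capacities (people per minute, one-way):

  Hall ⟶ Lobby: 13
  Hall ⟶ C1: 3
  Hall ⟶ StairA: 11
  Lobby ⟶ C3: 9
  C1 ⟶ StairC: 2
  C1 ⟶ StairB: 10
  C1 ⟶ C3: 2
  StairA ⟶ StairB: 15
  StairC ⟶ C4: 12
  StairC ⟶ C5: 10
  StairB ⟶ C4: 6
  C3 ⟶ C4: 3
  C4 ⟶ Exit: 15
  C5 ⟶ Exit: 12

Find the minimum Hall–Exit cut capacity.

Augment Hall→Lobby→C3→C4→Exit: bottleneck 3, flow now 3.
Augment Hall→C1→StairC→C4→Exit: bottleneck 2, flow now 5.
Augment Hall→C1→StairB→C4→Exit: bottleneck 1, flow now 6.
Augment Hall→StairA→StairB→C4→Exit: bottleneck 5, flow now 11.
No augmenting path remains; maximum flow = 11.
By max-flow min-cut, the minimum cut capacity equals the max flow.
In the residual graph, reachable from Hall: {Hall, Lobby, C1, StairA, StairB, C3}.
Min-cut edges: C1→StairC (2), StairB→C4 (6), C3→C4 (3); capacity 2 + 6 + 3 = 11.

11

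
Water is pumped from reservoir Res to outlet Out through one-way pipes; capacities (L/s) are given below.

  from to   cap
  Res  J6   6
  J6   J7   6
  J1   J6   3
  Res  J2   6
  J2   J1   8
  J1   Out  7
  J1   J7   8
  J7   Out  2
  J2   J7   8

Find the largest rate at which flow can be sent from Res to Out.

Augment Res→J2→J7→Out: bottleneck 2, flow now 2.
Augment Res→J2→J1→Out: bottleneck 4, flow now 6.
Augment Res→J6→J7→J2→J1→Out: bottleneck 2, flow now 8. (uses reverse residual edge)
No augmenting path remains; maximum flow = 8.
In the residual graph, reachable from Res: {Res, J6, J7}.
Min-cut edges: Res→J2 (6), J7→Out (2); capacity 6 + 2 = 8.
This cut is saturated, so no flow can exceed 8.

8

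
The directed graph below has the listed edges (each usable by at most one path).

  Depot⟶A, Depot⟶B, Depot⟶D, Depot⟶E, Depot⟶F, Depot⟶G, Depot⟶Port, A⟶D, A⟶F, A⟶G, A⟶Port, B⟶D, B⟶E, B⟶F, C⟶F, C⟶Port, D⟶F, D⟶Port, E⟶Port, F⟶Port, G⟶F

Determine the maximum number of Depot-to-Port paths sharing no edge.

Assign every edge capacity 1; by Menger, the answer equals the max flow.
Path Depot→Port (+1); total 1.
Path Depot→A→Port (+1); total 2.
Path Depot→D→Port (+1); total 3.
Path Depot→E→Port (+1); total 4.
Path Depot→F→Port (+1); total 5.
No residual Depot→Port path; max flow = 5.
Certifying cut of size 5: {D→Port, Depot→A, Depot→Port, E→Port, F→Port}.

5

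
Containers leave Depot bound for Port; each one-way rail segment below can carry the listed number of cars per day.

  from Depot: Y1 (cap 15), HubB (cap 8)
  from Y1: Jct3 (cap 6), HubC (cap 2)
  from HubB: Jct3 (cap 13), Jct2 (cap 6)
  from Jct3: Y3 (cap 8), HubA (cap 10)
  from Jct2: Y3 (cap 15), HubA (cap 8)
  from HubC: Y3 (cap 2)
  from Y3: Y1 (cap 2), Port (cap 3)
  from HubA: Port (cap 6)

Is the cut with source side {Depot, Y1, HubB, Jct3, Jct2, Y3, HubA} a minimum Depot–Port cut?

Given cut capacity: 2 + 3 + 6 = 11.
Augment Depot→Y1→Jct3→Y3→Port: bottleneck 3, flow now 3.
Augment Depot→Y1→Jct3→HubA→Port: bottleneck 3, flow now 6.
Augment Depot→HubB→Jct3→HubA→Port: bottleneck 3, flow now 9.
No augmenting path remains; maximum flow = 9.
In the residual graph, reachable from Depot: {Depot, Y1, HubB, Jct3, Jct2, HubC, Y3, HubA}.
Min-cut edges: Y3→Port (3), HubA→Port (6); capacity 3 + 6 = 9.
Cut capacity 11 exceeds the max flow 9, so it is not minimum.

No — its capacity is 11, but the minimum cut has capacity 9.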